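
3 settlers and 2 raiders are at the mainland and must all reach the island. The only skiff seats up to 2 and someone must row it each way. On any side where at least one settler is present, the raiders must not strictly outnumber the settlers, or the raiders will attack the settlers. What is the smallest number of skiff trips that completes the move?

7

Counting alone: each trip to the island takes at most 2 across and each return brings at least 1 back, so after t trips out (and t−1 returns) at most 2t − (t−1) of the 5 are across; that first reaches 5 at t = 4, so at least 7 crossings are needed.
The plan below uses exactly 7 crossings, so it is optimal:
1. 2 raiders → the island.  (the mainland: 3S 0R; the island: 0S 2R)
2. 1 raider ← the mainland.  (the mainland: 3S 1R; the island: 0S 1R)
3. 2 settlers → the island.  (the mainland: 1S 1R; the island: 2S 1R)
4. 1 settler ← the mainland.  (the mainland: 2S 1R; the island: 1S 1R)
5. 1 settler and 1 raider → the island.  (the mainland: 1S 0R; the island: 2S 2R)
6. 1 raider ← the mainland.  (the mainland: 1S 1R; the island: 2S 1R)
7. 1 settler and 1 raider → the island.  (the mainland: 0S 0R; the island: 3S 2R)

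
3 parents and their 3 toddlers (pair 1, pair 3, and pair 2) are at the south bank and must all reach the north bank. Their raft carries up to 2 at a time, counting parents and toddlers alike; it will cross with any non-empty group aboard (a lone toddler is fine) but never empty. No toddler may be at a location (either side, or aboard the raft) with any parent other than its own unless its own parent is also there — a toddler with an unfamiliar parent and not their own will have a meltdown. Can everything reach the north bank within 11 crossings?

Yes — this plan uses 11 crossings (≤ 11):
1. parent 1 and toddler 1 cross → the north bank.
2. parent 1 crosses ← the south bank.
3. toddler 2 and toddler 3 cross → the north bank.
4. toddler 1 crosses ← the south bank.
5. parent 2 and parent 3 cross → the north bank.
6. parent 3 and toddler 3 cross ← the south bank.
7. parent 1 and parent 3 cross → the north bank.
8. toddler 2 crosses ← the south bank.
9. toddler 1 and toddler 3 cross → the north bank.
10. parent 2 crosses ← the south bank.
11. parent 2 and toddler 2 cross → the north bank.

Yes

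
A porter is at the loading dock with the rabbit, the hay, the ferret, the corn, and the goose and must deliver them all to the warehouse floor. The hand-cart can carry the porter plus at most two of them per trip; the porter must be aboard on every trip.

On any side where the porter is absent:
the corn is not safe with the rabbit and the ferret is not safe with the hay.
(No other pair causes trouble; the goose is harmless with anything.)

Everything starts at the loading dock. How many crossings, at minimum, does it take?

Counting alone: the porter can take at most 2 across per trip to the warehouse floor, so moving all 5 needs at least 3 loaded trips out, with a return between consecutive ones — at least 5 crossings.
The plan below uses exactly 5 crossings, so it is optimal:
1. Porter goes to the warehouse floor with the hay and the rabbit.  [the loading dock: the corn, the ferret, the goose | the warehouse floor: the hay, the rabbit]
2. Porter goes back to the loading dock alone.  [the loading dock: the corn, the ferret, the goose | the warehouse floor: the hay, the rabbit]
3. Porter goes to the warehouse floor with the goose.  [the loading dock: the corn, the ferret | the warehouse floor: the goose, the hay, the rabbit]
4. Porter goes back to the loading dock alone.  [the loading dock: the corn, the ferret | the warehouse floor: the goose, the hay, the rabbit]
5. Porter goes to the warehouse floor with the corn and the ferret.  [the loading dock: — | the warehouse floor: the corn, the ferret, the goose, the hay, the rabbit]

5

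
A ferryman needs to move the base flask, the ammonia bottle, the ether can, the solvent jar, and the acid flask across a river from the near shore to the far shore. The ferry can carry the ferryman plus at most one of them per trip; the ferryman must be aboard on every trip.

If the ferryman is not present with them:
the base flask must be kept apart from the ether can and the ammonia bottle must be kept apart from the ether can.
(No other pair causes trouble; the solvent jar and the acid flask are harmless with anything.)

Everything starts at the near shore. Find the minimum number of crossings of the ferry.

11

Counting alone: the ferryman can take at most 1 across per trip to the far shore, so moving all 5 needs at least 5 loaded trips out, with a return between consecutive ones — at least 9 crossings.
The safety rule pushes this higher. Following every safe sequence of crossings, the most of the 5 that can be at the far shore as the ferry arrives there on crossing 9 is 4 — never all 5.
So no plan with fewer than 11 crossings exists, and this one achieves 11:
1. Ferryman goes to the far shore with the ether can.  [the near shore: the acid flask, the ammonia bottle, the base flask, the solvent jar | the far shore: the ether can]
2. Ferryman goes back to the near shore alone.  [the near shore: the acid flask, the ammonia bottle, the base flask, the solvent jar | the far shore: the ether can]
3. Ferryman goes to the far shore with the base flask.  [the near shore: the acid flask, the ammonia bottle, the solvent jar | the far shore: the base flask, the ether can]
4. Ferryman goes back to the near shore with the ether can.  [the near shore: the acid flask, the ammonia bottle, the ether can, the solvent jar | the far shore: the base flask]
5. Ferryman goes to the far shore with the ammonia bottle.  [the near shore: the acid flask, the ether can, the solvent jar | the far shore: the ammonia bottle, the base flask]
6. Ferryman goes back to the near shore alone.  [the near shore: the acid flask, the ether can, the solvent jar | the far shore: the ammonia bottle, the base flask]
7. Ferryman goes to the far shore with the solvent jar.  [the near shore: the acid flask, the ether can | the far shore: the ammonia bottle, the base flask, the solvent jar]
8. Ferryman goes back to the near shore alone.  [the near shore: the acid flask, the ether can | the far shore: the ammonia bottle, the base flask, the solvent jar]
9. Ferryman goes to the far shore with the acid flask.  [the near shore: the ether can | the far shore: the acid flask, the ammonia bottle, the base flask, the solvent jar]
10. Ferryman goes back to the near shore alone.  [the near shore: the ether can | the far shore: the acid flask, the ammonia bottle, the base flask, the solvent jar]
11. Ferryman goes to the far shore with the ether can.  [the near shore: — | the far shore: the acid flask, the ammonia bottle, the base flask, the ether can, the solvent jar]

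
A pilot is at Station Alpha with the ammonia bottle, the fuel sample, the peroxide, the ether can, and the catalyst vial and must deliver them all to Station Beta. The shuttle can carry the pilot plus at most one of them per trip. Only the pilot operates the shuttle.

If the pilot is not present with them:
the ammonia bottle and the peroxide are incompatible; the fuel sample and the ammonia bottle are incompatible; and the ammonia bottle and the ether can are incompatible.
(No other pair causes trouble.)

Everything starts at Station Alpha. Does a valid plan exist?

Following every safe sequence of crossings from the start, the most of the 5 that can be at Station Beta as the shuttle arrives there on crossings 1, 3, 5 is 1, 2, 3 respectively; the best ever achieved is 3 of 5.
From crossing 7 on, no configuration arises that was not already reachable earlier: only 18 distinct safe configurations (who is on which side, and where the shuttle is) can ever be reached, none of them has everyone across, and every continuation just revisits them. So no valid plan exists.

No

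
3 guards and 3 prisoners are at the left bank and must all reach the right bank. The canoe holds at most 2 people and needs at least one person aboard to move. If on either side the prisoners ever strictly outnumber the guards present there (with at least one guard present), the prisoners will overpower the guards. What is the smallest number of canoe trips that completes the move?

Counting alone: each trip to the right bank takes at most 2 across and each return brings at least 1 back, so after t trips out (and t−1 returns) at most 2t − (t−1) of the 6 are across; that first reaches 6 at t = 5, so at least 9 crossings are needed.
The safety rule pushes this higher. Following every safe sequence of crossings, the most of the 6 that can be at the right bank as the canoe arrives there on crossing 9 is 5 — never all 6.
So no plan with fewer than 11 crossings exists, and this one achieves 11:
1. 2 prisoners → the right bank.  (the left bank: 3G 1P; the right bank: 0G 2P)
2. 1 prisoner ← the left bank.  (the left bank: 3G 2P; the right bank: 0G 1P)
3. 2 prisoners → the right bank.  (the left bank: 3G 0P; the right bank: 0G 3P)
4. 1 prisoner ← the left bank.  (the left bank: 3G 1P; the right bank: 0G 2P)
5. 2 guards → the right bank.  (the left bank: 1G 1P; the right bank: 2G 2P)
6. 1 guard and 1 prisoner ← the left bank.  (the left bank: 2G 2P; the right bank: 1G 1P)
7. 2 guards → the right bank.  (the left bank: 0G 2P; the right bank: 3G 1P)
8. 1 prisoner ← the left bank.  (the left bank: 0G 3P; the right bank: 3G 0P)
9. 2 prisoners → the right bank.  (the left bank: 0G 1P; the right bank: 3G 2P)
10. 1 prisoner ← the left bank.  (the left bank: 0G 2P; the right bank: 3G 1P)
11. 2 prisoners → the right bank.  (the left bank: 0G 0P; the right bank: 3G 3P)

11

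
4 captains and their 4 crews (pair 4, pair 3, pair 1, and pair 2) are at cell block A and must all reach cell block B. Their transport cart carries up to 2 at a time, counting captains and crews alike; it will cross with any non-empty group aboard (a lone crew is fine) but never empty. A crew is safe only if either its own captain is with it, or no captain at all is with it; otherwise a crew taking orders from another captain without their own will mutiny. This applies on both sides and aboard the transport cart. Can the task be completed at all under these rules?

No

Following every safe sequence of crossings from the start, the most of the 8 that can be at cell block B as the transport cart arrives there on crossings 1, 3, 5 is 2, 3, 4 respectively; the best ever achieved is 4 of 8.
From crossing 7 on, no configuration arises that was not already reachable earlier: only 44 distinct safe configurations (who is on which side, and where the transport cart is) can ever be reached, none of them has everyone across, and every continuation just revisits them. So no valid plan exists.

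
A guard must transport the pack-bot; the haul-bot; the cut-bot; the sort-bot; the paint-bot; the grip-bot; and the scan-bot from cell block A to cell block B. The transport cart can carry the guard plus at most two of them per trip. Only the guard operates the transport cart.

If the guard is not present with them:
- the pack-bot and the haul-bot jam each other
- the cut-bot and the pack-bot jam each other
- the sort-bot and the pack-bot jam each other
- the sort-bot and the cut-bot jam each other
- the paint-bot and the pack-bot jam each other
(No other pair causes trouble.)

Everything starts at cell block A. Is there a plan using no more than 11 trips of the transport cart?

Yes

Yes — this plan uses 11 crossings (≤ 11):
1. Guard goes to cell block B with the cut-bot and the pack-bot.
2. Guard goes back to cell block A with the pack-bot.
3. Guard goes to cell block B with the haul-bot and the pack-bot.
4. Guard goes back to cell block A with the pack-bot.
5. Guard goes to cell block B with the pack-bot and the paint-bot.
6. Guard goes back to cell block A with the pack-bot.
7. Guard goes to cell block B with the grip-bot and the pack-bot.
8. Guard goes back to cell block A with the pack-bot.
9. Guard goes to cell block B with the pack-bot and the scan-bot.
10. Guard goes back to cell block A with the pack-bot.
11. Guard goes to cell block B with the pack-bot and the sort-bot.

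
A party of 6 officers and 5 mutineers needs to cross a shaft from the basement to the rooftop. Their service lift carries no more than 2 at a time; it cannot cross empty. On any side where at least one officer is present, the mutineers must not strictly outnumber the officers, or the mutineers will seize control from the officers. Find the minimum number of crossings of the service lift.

Counting alone: each trip to the rooftop takes at most 2 across and each return brings at least 1 back, so after t trips out (and t−1 returns) at most 2t − (t−1) of the 11 are across; that first reaches 11 at t = 10, so at least 19 crossings are needed.
The plan below uses exactly 19 crossings, so it is optimal:
1. 2 mutineers → the rooftop.  (the basement: 6O 3M; the rooftop: 0O 2M)
2. 1 mutineer ← the basement.  (the basement: 6O 4M; the rooftop: 0O 1M)
3. 2 mutineers → the rooftop.  (the basement: 6O 2M; the rooftop: 0O 3M)
4. 1 mutineer ← the basement.  (the basement: 6O 3M; the rooftop: 0O 2M)
5. 2 officers → the rooftop.  (the basement: 4O 3M; the rooftop: 2O 2M)
6. 1 mutineer ← the basement.  (the basement: 4O 4M; the rooftop: 2O 1M)
7. 1 officer and 1 mutineer → the rooftop.  (the basement: 3O 3M; the rooftop: 3O 2M)
8. 1 officer ← the basement.  (the basement: 4O 3M; the rooftop: 2O 2M)
9. 1 officer and 1 mutineer → the rooftop.  (the basement: 3O 2M; the rooftop: 3O 3M)
10. 1 mutineer ← the basement.  (the basement: 3O 3M; the rooftop: 3O 2M)
11. 1 officer and 1 mutineer → the rooftop.  (the basement: 2O 2M; the rooftop: 4O 3M)
12. 1 officer ← the basement.  (the basement: 3O 2M; the rooftop: 3O 3M)
13. 1 officer and 1 mutineer → the rooftop.  (the basement: 2O 1M; the rooftop: 4O 4M)
14. 1 mutineer ← the basement.  (the basement: 2O 2M; the rooftop: 4O 3M)
15. 1 officer and 1 mutineer → the rooftop.  (the basement: 1O 1M; the rooftop: 5O 4M)
16. 1 officer ← the basement.  (the basement: 2O 1M; the rooftop: 4O 4M)
17. 1 officer and 1 mutineer → the rooftop.  (the basement: 1O 0M; the rooftop: 5O 5M)
18. 1 mutineer ← the basement.  (the basement: 1O 1M; the rooftop: 5O 4M)
19. 1 officer and 1 mutineer → the rooftop.  (the basement: 0O 0M; the rooftop: 6O 5M)

19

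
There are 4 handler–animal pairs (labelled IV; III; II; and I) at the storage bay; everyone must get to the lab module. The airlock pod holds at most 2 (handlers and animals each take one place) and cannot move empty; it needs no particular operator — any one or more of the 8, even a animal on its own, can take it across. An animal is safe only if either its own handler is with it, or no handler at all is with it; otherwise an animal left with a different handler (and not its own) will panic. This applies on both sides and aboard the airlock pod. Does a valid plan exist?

Following every safe sequence of crossings from the start, the most of the 8 that can be at the lab module as the airlock pod arrives there on crossings 1, 3, 5 is 2, 3, 4 respectively; the best ever achieved is 4 of 8.
From crossing 7 on, no configuration arises that was not already reachable earlier: only 44 distinct safe configurations (who is on which side, and where the airlock pod is) can ever be reached, none of them has everyone across, and every continuation just revisits them. So no valid plan exists.

No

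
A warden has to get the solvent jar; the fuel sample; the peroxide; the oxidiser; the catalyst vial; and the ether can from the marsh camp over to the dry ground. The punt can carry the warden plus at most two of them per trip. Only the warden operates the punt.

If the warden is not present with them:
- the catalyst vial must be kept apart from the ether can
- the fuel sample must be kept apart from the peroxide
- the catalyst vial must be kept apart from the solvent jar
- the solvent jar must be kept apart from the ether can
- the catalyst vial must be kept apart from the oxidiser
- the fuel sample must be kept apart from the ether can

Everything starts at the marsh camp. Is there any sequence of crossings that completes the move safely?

No

Whatever the first load, the items left behind include a forbidden pair without the warden. No opening move is safe, so no plan exists.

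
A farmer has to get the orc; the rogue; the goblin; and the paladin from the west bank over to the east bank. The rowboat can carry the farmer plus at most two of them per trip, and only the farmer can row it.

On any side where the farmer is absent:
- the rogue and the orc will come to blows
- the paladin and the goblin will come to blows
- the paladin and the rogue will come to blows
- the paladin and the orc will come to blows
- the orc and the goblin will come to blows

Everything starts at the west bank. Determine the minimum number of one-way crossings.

5

Counting alone: the farmer can take at most 2 across per trip to the east bank, so moving all 4 needs at least 2 loaded trips out, with a return between consecutive ones — at least 3 crossings.
The safety rule pushes this higher. Following every safe sequence of crossings, the most of the 4 that can be at the east bank as the rowboat arrives there on crossing 3 is 3 — never all 4.
So no plan with fewer than 5 crossings exists, and this one achieves 5:
1. Farmer goes to the east bank with the orc and the paladin.
2. Farmer goes back to the west bank with the orc.
3. Farmer goes to the east bank with the goblin and the rogue.
4. Farmer goes back to the west bank with the paladin.
5. Farmer goes to the east bank with the orc and the paladin.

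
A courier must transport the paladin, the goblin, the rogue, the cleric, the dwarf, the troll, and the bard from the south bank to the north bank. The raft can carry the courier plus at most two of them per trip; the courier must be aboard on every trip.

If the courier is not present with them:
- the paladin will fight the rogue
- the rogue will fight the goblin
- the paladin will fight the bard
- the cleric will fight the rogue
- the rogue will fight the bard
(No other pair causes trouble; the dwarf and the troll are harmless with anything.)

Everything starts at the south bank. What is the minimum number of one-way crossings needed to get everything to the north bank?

Counting alone: the courier can take at most 2 across per trip to the north bank, so moving all 7 needs at least 4 loaded trips out, with a return between consecutive ones — at least 7 crossings.
The safety rule pushes this higher. Following every safe sequence of crossings, the most of the 7 that can be at the north bank as the raft arrives there on crossings 7, 9 is 5, 6 respectively — never all 7.
So no plan with fewer than 11 crossings exists, and this one achieves 11:
1. Courier goes to the north bank with the paladin and the rogue.  [the south bank: the bard, the cleric, the dwarf, the goblin, the troll | the north bank: the paladin, the rogue]
2. Courier goes back to the south bank with the paladin.  [the south bank: the bard, the cleric, the dwarf, the goblin, the paladin, the troll | the north bank: the rogue]
3. Courier goes to the north bank with the goblin and the paladin.  [the south bank: the bard, the cleric, the dwarf, the troll | the north bank: the goblin, the paladin, the rogue]
4. Courier goes back to the south bank with the rogue.  [the south bank: the bard, the cleric, the dwarf, the rogue, the troll | the north bank: the goblin, the paladin]
5. Courier goes to the north bank with the cleric and the rogue.  [the south bank: the bard, the dwarf, the troll | the north bank: the cleric, the goblin, the paladin, the rogue]
6. Courier goes back to the south bank with the rogue.  [the south bank: the bard, the dwarf, the rogue, the troll | the north bank: the cleric, the goblin, the paladin]
7. Courier goes to the north bank with the dwarf and the rogue.  [the south bank: the bard, the troll | the north bank: the cleric, the dwarf, the goblin, the paladin, the rogue]
8. Courier goes back to the south bank with the rogue.  [the south bank: the bard, the rogue, the troll | the north bank: the cleric, the dwarf, the goblin, the paladin]
9. Courier goes to the north bank with the rogue and the troll.  [the south bank: the bard | the north bank: the cleric, the dwarf, the goblin, the paladin, the rogue, the troll]
10. Courier goes back to the south bank with the rogue.  [the south bank: the bard, the rogue | the north bank: the cleric, the dwarf, the goblin, the paladin, the troll]
11. Courier goes to the north bank with the bard and the rogue.  [the south bank: — | the north bank: the bard, the cleric, the dwarf, the goblin, the paladin, the rogue, the troll]

11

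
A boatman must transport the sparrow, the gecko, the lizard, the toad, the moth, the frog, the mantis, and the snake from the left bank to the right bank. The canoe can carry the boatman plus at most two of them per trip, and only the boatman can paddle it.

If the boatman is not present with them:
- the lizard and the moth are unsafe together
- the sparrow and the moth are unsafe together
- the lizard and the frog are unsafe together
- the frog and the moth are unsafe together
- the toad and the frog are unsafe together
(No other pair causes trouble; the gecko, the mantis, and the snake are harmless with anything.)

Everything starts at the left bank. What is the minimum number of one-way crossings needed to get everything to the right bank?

13

Counting alone: the boatman can take at most 2 across per trip to the right bank, so moving all 8 needs at least 4 loaded trips out, with a return between consecutive ones — at least 7 crossings.
The safety rule pushes this higher. Following every safe sequence of crossings, the most of the 8 that can be at the right bank as the canoe arrives there on crossings 7, 9, 11 is 5, 6, 7 respectively — never all 8.
So no plan with fewer than 13 crossings exists, and this one achieves 13:
1. Boatman goes to the right bank with the frog and the moth.
2. Boatman goes back to the left bank with the moth.
3. Boatman goes to the right bank with the lizard and the sparrow.
4. Boatman goes back to the left bank with the lizard.
5. Boatman goes to the right bank with the gecko and the lizard.
6. Boatman goes back to the left bank with the lizard.
7. Boatman goes to the right bank with the lizard and the toad.
8. Boatman goes back to the left bank with the frog.
9. Boatman goes to the right bank with the mantis and the moth.
10. Boatman goes back to the left bank with the moth.
11. Boatman goes to the right bank with the moth and the snake.
12. Boatman goes back to the left bank with the moth.
13. Boatman goes to the right bank with the frog and the moth.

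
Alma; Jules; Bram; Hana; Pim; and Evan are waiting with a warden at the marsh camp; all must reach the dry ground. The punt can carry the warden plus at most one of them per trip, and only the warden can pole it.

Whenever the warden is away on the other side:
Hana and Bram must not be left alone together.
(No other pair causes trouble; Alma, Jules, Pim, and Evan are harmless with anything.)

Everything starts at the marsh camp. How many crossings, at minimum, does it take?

11

Counting alone: the warden can take at most 1 across per trip to the dry ground, so moving all 6 needs at least 6 loaded trips out, with a return between consecutive ones — at least 11 crossings.
The plan below uses exactly 11 crossings, so it is optimal:
1. Warden goes to the dry ground with Bram.
2. Warden goes back to the marsh camp alone.
3. Warden goes to the dry ground with Alma.
4. Warden goes back to the marsh camp alone.
5. Warden goes to the dry ground with Jules.
6. Warden goes back to the marsh camp alone.
7. Warden goes to the dry ground with Pim.
8. Warden goes back to the marsh camp alone.
9. Warden goes to the dry ground with Evan.
10. Warden goes back to the marsh camp alone.
11. Warden goes to the dry ground with Hana.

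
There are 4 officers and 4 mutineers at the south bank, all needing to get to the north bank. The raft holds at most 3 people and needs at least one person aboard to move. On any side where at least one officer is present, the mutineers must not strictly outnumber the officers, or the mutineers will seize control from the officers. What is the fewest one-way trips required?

Counting alone: each trip to the north bank takes at most 3 across and each return brings at least 1 back, so after t trips out (and t−1 returns) at most 3t − (t−1) of the 8 are across; that first reaches 8 at t = 4, so at least 7 crossings are needed.
The safety rule pushes this higher. Following every safe sequence of crossings, the most of the 8 that can be at the north bank as the raft arrives there on crossing 7 is 7 — never all 8.
So no plan with fewer than 9 crossings exists, and this one achieves 9:
1. 2 mutineers → the north bank.  (the south bank: 4O 2M; the north bank: 0O 2M)
2. 1 mutineer ← the south bank.  (the south bank: 4O 3M; the north bank: 0O 1M)
3. 3 mutineers → the north bank.  (the south bank: 4O 0M; the north bank: 0O 4M)
4. 1 mutineer ← the south bank.  (the south bank: 4O 1M; the north bank: 0O 3M)
5. 3 officers → the north bank.  (the south bank: 1O 1M; the north bank: 3O 3M)
6. 1 officer and 1 mutineer ← the south bank.  (the south bank: 2O 2M; the north bank: 2O 2M)
7. 2 officers → the north bank.  (the south bank: 0O 2M; the north bank: 4O 2M)
8. 1 mutineer ← the south bank.  (the south bank: 0O 3M; the north bank: 4O 1M)
9. 3 mutineers → the north bank.  (the south bank: 0O 0M; the north bank: 4O 4M)

9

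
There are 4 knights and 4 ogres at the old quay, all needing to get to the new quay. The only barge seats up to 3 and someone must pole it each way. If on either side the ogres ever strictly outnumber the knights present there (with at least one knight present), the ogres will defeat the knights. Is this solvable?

1. 2 ogres → the new quay.  (the old quay: 4K 2O; the new quay: 0K 2O)
2. 1 ogre ← the old quay.  (the old quay: 4K 3O; the new quay: 0K 1O)
3. 3 ogres → the new quay.  (the old quay: 4K 0O; the new quay: 0K 4O)
4. 1 ogre ← the old quay.  (the old quay: 4K 1O; the new quay: 0K 3O)
5. 3 knights → the new quay.  (the old quay: 1K 1O; the new quay: 3K 3O)
6. 1 knight and 1 ogre ← the old quay.  (the old quay: 2K 2O; the new quay: 2K 2O)
7. 2 knights → the new quay.  (the old quay: 0K 2O; the new quay: 4K 2O)
8. 1 ogre ← the old quay.  (the old quay: 0K 3O; the new quay: 4K 1O)
9. 3 ogres → the new quay.  (the old quay: 0K 0O; the new quay: 4K 4O)

Yes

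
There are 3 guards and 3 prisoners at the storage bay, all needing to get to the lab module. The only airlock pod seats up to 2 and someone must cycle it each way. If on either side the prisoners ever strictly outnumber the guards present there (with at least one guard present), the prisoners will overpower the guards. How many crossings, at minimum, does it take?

Counting alone: each trip to the lab module takes at most 2 across and each return brings at least 1 back, so after t trips out (and t−1 returns) at most 2t − (t−1) of the 6 are across; that first reaches 6 at t = 5, so at least 9 crossings are needed.
The safety rule pushes this higher. Following every safe sequence of crossings, the most of the 6 that can be at the lab module as the airlock pod arrives there on crossing 9 is 5 — never all 6.
So no plan with fewer than 11 crossings exists, and this one achieves 11:
1. 2 prisoners → the lab module.  (the storage bay: 3G 1P; the lab module: 0G 2P)
2. 1 prisoner ← the storage bay.  (the storage bay: 3G 2P; the lab module: 0G 1P)
3. 2 prisoners → the lab module.  (the storage bay: 3G 0P; the lab module: 0G 3P)
4. 1 prisoner ← the storage bay.  (the storage bay: 3G 1P; the lab module: 0G 2P)
5. 2 guards → the lab module.  (the storage bay: 1G 1P; the lab module: 2G 2P)
6. 1 guard and 1 prisoner ← the storage bay.  (the storage bay: 2G 2P; the lab module: 1G 1P)
7. 2 guards → the lab module.  (the storage bay: 0G 2P; the lab module: 3G 1P)
8. 1 prisoner ← the storage bay.  (the storage bay: 0G 3P; the lab module: 3G 0P)
9. 2 prisoners → the lab module.  (the storage bay: 0G 1P; the lab module: 3G 2P)
10. 1 prisoner ← the storage bay.  (the storage bay: 0G 2P; the lab module: 3G 1P)
11. 2 prisoners → the lab module.  (the storage bay: 0G 0P; the lab module: 3G 3P)

11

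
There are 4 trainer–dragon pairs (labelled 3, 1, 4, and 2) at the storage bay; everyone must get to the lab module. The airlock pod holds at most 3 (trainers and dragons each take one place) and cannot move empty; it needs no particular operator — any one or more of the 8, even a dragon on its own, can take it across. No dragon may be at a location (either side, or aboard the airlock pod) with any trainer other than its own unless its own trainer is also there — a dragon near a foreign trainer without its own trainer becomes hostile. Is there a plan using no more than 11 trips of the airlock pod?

Yes — this plan uses 9 crossings (≤ 11):
1. dragon 3 and trainer 3 cross → the lab module.
2. trainer 3 crosses ← the storage bay.
3. dragon 1, trainer 1, and trainer 3 cross → the lab module.
4. dragon 3 and trainer 3 cross ← the storage bay.
5. trainer 2, trainer 3, and trainer 4 cross → the lab module.
6. dragon 1 crosses ← the storage bay.
7. dragon 1 and dragon 3 cross → the lab module.
8. dragon 3 crosses ← the storage bay.
9. dragon 2, dragon 3, and dragon 4 cross → the lab module.

Yes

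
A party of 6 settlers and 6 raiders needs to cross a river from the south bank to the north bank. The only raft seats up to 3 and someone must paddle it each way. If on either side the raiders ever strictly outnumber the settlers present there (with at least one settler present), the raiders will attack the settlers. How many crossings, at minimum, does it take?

Following every safe sequence of crossings from the start, the most of the 12 that can be at the north bank as the raft arrives there on crossings 1, 3, 5 is 3, 5, 6 respectively; the best ever achieved is 6 of 12.
From crossing 7 on, no configuration arises that was not already reachable earlier: only 17 distinct safe configurations (who is on which side, and where the raft is) can ever be reached, none of them has everyone across, and every continuation just revisits them. They are: 0 settlers + 0 raiders across (raft back at the start); 0 settlers + 1 raider across (raft there); 0 settlers + 1 raider across (raft back at the start); 0 settlers + 2 raiders across (raft there); 0 settlers + 2 raiders across (raft back at the start); 0 settlers + 3 raiders across (raft there); 0 settlers + 3 raiders across (raft back at the start); 0 settlers + 4 raiders across (raft there); 0 settlers + 4 raiders across (raft back at the start); 0 settlers + 5 raiders across (raft there); 0 settlers + 5 raiders across (raft back at the start); 0 settlers + 6 raiders across (raft there); 1 settler + 1 raider across (raft there); 1 settler + 1 raider across (raft back at the start); 2 settlers + 2 raiders across (raft there); 2 settlers + 2 raiders across (raft back at the start); 3 settlers + 3 raiders across (raft there). So no valid plan exists.

impossible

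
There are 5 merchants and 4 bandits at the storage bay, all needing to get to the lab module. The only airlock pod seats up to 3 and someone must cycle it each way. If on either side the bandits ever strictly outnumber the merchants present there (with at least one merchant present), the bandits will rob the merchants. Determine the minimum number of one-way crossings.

7

Counting alone: each trip to the lab module takes at most 3 across and each return brings at least 1 back, so after t trips out (and t−1 returns) at most 3t − (t−1) of the 9 are across; that first reaches 9 at t = 4, so at least 7 crossings are needed.
The plan below uses exactly 7 crossings, so it is optimal:
1. 3 bandits → the lab module.  (the storage bay: 5M 1B; the lab module: 0M 3B)
2. 1 bandit ← the storage bay.  (the storage bay: 5M 2B; the lab module: 0M 2B)
3. 3 merchants → the lab module.  (the storage bay: 2M 2B; the lab module: 3M 2B)
4. 1 merchant ← the storage bay.  (the storage bay: 3M 2B; the lab module: 2M 2B)
5. 2 merchants and 1 bandit → the lab module.  (the storage bay: 1M 1B; the lab module: 4M 3B)
6. 1 merchant ← the storage bay.  (the storage bay: 2M 1B; the lab module: 3M 3B)
7. 2 merchants and 1 bandit → the lab module.  (the storage bay: 0M 0B; the lab module: 5M 4B)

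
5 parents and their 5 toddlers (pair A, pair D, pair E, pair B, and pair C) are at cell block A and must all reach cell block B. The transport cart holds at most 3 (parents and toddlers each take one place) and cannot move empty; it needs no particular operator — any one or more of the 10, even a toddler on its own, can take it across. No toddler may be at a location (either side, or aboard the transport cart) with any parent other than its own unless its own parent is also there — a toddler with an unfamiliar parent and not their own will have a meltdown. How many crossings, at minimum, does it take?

Counting alone: each trip to cell block B takes at most 3 across and each return brings at least 1 back, so after t trips out (and t−1 returns) at most 3t − (t−1) of the 10 are across; that first reaches 10 at t = 5, so at least 9 crossings are needed.
The safety rule pushes this higher. Following every safe sequence of crossings, the most of the 10 that can be at cell block B as the transport cart arrives there on crossing 9 is 9 — never all 10.
So no plan with fewer than 11 crossings exists, and this one achieves 11:
1. parent A and toddler A cross → cell block B.
2. parent A crosses ← cell block A.
3. toddler B, toddler D, and toddler E cross → cell block B.
4. toddler A crosses ← cell block A.
5. parent B, parent D, and parent E cross → cell block B.
6. parent D and toddler D cross ← cell block A.
7. parent A, parent C, and parent D cross → cell block B.
8. toddler E crosses ← cell block A.
9. toddler A and toddler D cross → cell block B.
10. toddler A crosses ← cell block A.
11. toddler A, toddler C, and toddler E cross → cell block B.

11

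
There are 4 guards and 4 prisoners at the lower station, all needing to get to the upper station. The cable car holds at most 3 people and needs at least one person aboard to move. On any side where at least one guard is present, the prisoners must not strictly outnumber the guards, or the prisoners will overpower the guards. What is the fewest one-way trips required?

9

Counting alone: each trip to the upper station takes at most 3 across and each return brings at least 1 back, so after t trips out (and t−1 returns) at most 3t − (t−1) of the 8 are across; that first reaches 8 at t = 4, so at least 7 crossings are needed.
The safety rule pushes this higher. Following every safe sequence of crossings, the most of the 8 that can be at the upper station as the cable car arrives there on crossing 7 is 7 — never all 8.
So no plan with fewer than 9 crossings exists, and this one achieves 9:
1. 2 prisoners → the upper station.  (the lower station: 4G 2P; the upper station: 0G 2P)
2. 1 prisoner ← the lower station.  (the lower station: 4G 3P; the upper station: 0G 1P)
3. 3 prisoners → the upper station.  (the lower station: 4G 0P; the upper station: 0G 4P)
4. 1 prisoner ← the lower station.  (the lower station: 4G 1P; the upper station: 0G 3P)
5. 3 guards → the upper station.  (the lower station: 1G 1P; the upper station: 3G 3P)
6. 1 guard and 1 prisoner ← the lower station.  (the lower station: 2G 2P; the upper station: 2G 2P)
7. 2 guards → the upper station.  (the lower station: 0G 2P; the upper station: 4G 2P)
8. 1 prisoner ← the lower station.  (the lower station: 0G 3P; the upper station: 4G 1P)
9. 3 prisoners → the upper station.  (the lower station: 0G 0P; the upper station: 4G 4P)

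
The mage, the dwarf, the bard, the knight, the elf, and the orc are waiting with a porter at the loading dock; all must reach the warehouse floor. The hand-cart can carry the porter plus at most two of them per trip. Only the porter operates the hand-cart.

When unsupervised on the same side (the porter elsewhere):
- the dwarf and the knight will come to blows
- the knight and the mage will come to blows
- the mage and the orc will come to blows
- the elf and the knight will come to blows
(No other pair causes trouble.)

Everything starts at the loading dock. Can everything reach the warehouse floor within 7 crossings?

Yes — this plan uses 7 crossings (≤ 7):
1. Porter goes to the warehouse floor with the knight and the mage.
2. Porter goes back to the loading dock with the mage.
3. Porter goes to the warehouse floor with the dwarf and the mage.
4. Porter goes back to the loading dock with the knight.
5. Porter goes to the warehouse floor with the bard and the elf.
6. Porter goes back to the loading dock alone.
7. Porter goes to the warehouse floor with the knight and the orc.

Yes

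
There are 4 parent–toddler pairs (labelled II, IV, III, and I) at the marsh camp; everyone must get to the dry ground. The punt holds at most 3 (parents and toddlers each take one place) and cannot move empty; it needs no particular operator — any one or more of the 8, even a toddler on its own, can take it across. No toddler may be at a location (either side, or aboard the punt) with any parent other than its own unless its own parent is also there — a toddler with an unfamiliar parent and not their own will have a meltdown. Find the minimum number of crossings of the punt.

9

Counting alone: each trip to the dry ground takes at most 3 across and each return brings at least 1 back, so after t trips out (and t−1 returns) at most 3t − (t−1) of the 8 are across; that first reaches 8 at t = 4, so at least 7 crossings are needed.
The safety rule pushes this higher. Following every safe sequence of crossings, the most of the 8 that can be at the dry ground as the punt arrives there on crossing 7 is 7 — never all 8.
So no plan with fewer than 9 crossings exists, and this one achieves 9:
1. parent II and toddler II cross → the dry ground.
2. parent II crosses ← the marsh camp.
3. parent II, parent IV, and toddler IV cross → the dry ground.
4. parent II and toddler II cross ← the marsh camp.
5. parent I, parent II, and parent III cross → the dry ground.
6. toddler IV crosses ← the marsh camp.
7. toddler II and toddler IV cross → the dry ground.
8. toddler II crosses ← the marsh camp.
9. toddler I, toddler II, and toddler III cross → the dry ground.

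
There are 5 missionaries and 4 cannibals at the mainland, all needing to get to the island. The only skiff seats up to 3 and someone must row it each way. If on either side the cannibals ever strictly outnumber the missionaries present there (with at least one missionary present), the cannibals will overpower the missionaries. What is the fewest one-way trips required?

Counting alone: each trip to the island takes at most 3 across and each return brings at least 1 back, so after t trips out (and t−1 returns) at most 3t − (t−1) of the 9 are across; that first reaches 9 at t = 4, so at least 7 crossings are needed.
The plan below uses exactly 7 crossings, so it is optimal:
1. 3 cannibals → the island.  (the mainland: 5M 1C; the island: 0M 3C)
2. 1 cannibal ← the mainland.  (the mainland: 5M 2C; the island: 0M 2C)
3. 3 missionaries → the island.  (the mainland: 2M 2C; the island: 3M 2C)
4. 1 missionary ← the mainland.  (the mainland: 3M 2C; the island: 2M 2C)
5. 2 missionaries and 1 cannibal → the island.  (the mainland: 1M 1C; the island: 4M 3C)
6. 1 missionary ← the mainland.  (the mainland: 2M 1C; the island: 3M 3C)
7. 2 missionaries and 1 cannibal → the island.  (the mainland: 0M 0C; the island: 5M 4C)

7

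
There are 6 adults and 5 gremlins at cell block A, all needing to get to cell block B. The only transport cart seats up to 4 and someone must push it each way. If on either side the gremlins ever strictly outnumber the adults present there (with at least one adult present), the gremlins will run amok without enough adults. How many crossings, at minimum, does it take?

Counting alone: each trip to cell block B takes at most 4 across and each return brings at least 1 back, so after t trips out (and t−1 returns) at most 4t − (t−1) of the 11 are across; that first reaches 11 at t = 4, so at least 7 crossings are needed.
The plan below uses exactly 7 crossings, so it is optimal:
1. 2 gremlins → cell block B.  (cell block A: 6A 3G; cell block B: 0A 2G)
2. 1 gremlin ← cell block A.  (cell block A: 6A 4G; cell block B: 0A 1G)
3. 4 gremlins → cell block B.  (cell block A: 6A 0G; cell block B: 0A 5G)
4. 1 gremlin ← cell block A.  (cell block A: 6A 1G; cell block B: 0A 4G)
5. 4 adults → cell block B.  (cell block A: 2A 1G; cell block B: 4A 4G)
6. 1 gremlin ← cell block A.  (cell block A: 2A 2G; cell block B: 4A 3G)
7. 2 adults and 2 gremlins → cell block B.  (cell block A: 0A 0G; cell block B: 6A 5G)

7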